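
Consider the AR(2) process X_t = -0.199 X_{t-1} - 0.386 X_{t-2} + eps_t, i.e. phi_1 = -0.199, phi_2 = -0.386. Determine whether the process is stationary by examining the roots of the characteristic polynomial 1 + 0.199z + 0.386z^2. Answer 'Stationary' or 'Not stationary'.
\text{Stationary}

The AR(p) characteristic polynomial is P(z) = 1 + 0.199z + 0.386z^2.
Stationarity requires all roots to lie outside the unit circle, i.e. |z| > 1 for every root.
Set 1 + (0.199) z + (0.386) z^2 = 0, i.e. a z^2 + b z + c = 0 with a = 0.386, b = 0.199, c = 1.
Discriminant D = b^2 - 4ac = (0.199)^2 - 4*(0.386)*1 = 0.039601 - (1.544) = -1.504399.
D < 0, so the roots are the complex-conjugate pair z = (-b +/- i sqrt(-D)) / (2a) = -0.2578 +/- 1.5888i.
For a conjugate pair |z|^2 = z * conj(z) = (product of roots) = c/a = 1/(0.386) = 2.590674, so |z| = sqrt(2.590674) = 1.6096 for both roots.
Moduli of all roots: 1.6096, 1.6096.
All moduli strictly greater than 1? Yes.
Verdict: Stationary.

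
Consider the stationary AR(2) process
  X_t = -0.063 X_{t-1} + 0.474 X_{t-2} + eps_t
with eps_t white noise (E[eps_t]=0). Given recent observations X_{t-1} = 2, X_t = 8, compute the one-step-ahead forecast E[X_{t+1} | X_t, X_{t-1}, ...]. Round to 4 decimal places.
E[X_{t+1} \mid \mathcal F_t] = 0.4440

For an AR(p) model X_t = c + sum_i phi_i X_{t-i} + eps_t, the
one-step-ahead conditional mean is
  E[X_{t+1} | X_t, ...] = c + sum_i phi_i X_{t+1-i}.
Substitute known values:
  E[X_{t+1} | ...] = (-0.063) * (8) + (0.474) * (2)
                   = 0.4440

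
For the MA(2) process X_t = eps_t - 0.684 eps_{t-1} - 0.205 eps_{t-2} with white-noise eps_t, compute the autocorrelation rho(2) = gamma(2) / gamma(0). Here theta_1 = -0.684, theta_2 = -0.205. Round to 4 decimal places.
\rho(2) = -0.1358

For an MA(q) process with theta_0 = 1, the autocovariance is
  gamma(k) = sigma^2 * sum_{i=0..q-k} theta_i * theta_{i+k},
and rho(k) = gamma(k) / gamma(0). Sigma^2 cancels.
  numerator   = (1)*(-0.205) = -0.205.
  denominator = (1)^2 + (-0.684)^2 + (-0.205)^2 = 1.509881.
  rho(2) = -0.205 / 1.509881 = -0.1358.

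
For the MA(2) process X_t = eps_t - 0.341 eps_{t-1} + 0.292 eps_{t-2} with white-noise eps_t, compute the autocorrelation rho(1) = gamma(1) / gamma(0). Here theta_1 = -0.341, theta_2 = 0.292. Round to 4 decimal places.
\rho(1) = -0.3667

For an MA(q) process with theta_0 = 1, the autocovariance is
  gamma(k) = sigma^2 * sum_{i=0..q-k} theta_i * theta_{i+k},
and rho(k) = gamma(k) / gamma(0). Sigma^2 cancels.
  numerator   = (1)*(-0.341) + (-0.341)*(0.292) = -0.440572.
  denominator = (1)^2 + (-0.341)^2 + (0.292)^2 = 1.201545.
  rho(1) = -0.440572 / 1.201545 = -0.3667.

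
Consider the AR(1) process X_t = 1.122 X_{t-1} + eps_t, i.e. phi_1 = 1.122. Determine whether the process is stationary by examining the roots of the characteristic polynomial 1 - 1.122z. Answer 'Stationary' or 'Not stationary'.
\text{Not stationary}

The AR(p) characteristic polynomial is P(z) = 1 - 1.122z.
Stationarity requires all roots to lie outside the unit circle, i.e. |z| > 1 for every root.
This is linear in z: 1 + (-1.122) z = 0  =>  z = -1/(-1.122) = 0.891266,  |z| = 0.891266.
Moduli of all roots: 0.8913.
All moduli strictly greater than 1? No.
Verdict: Not stationary.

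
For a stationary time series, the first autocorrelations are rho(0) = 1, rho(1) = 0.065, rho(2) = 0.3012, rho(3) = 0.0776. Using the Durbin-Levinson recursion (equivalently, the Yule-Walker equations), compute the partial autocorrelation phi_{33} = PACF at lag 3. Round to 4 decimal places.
\phi_{33} = 0.0490

The PACF at lag k is phi_{kk}, the last component of the solution
to the Yule-Walker system G_k phi = r_k where
  (G_k)_{ij} = rho(|i - j|), (r_k)_i = rho(i), i,j = 1..k.
Equivalently, Durbin-Levinson gives phi_{kk} iteratively:
  phi_{11} = rho(1)
  phi_{kk} = [rho(k) - sum_{j=1..k-1} phi_{k-1,j} rho(k-j)]
            / [1 - sum_{j=1..k-1} phi_{k-1,j} rho(j)],
  phi_{k,j} = phi_{k-1,j} - phi_{kk} phi_{k-1,k-j},  j = 1..k-1.
Step k = 1:
  phi_11 = rho(1) = 0.065.
Step k = 2:
  phi_22 = [rho(2) - phi_11 rho(1)] / [1 - phi_11 rho(1)] = [0.3012 - (0.065)(0.065)] / [1 - (0.065)(0.065)]
         = 0.296975 / 0.995775 = 0.298235.
  Update: phi_21 = phi_11 - phi_22 phi_11 = 0.065 - (0.298235)(0.065) = 0.045615.
Step k = 3:
  phi_33 = [rho(3) - phi_21 rho(2) - phi_22 rho(1)] / [1 - phi_21 rho(1) - phi_22 rho(2)]
    numerator   = 0.0776 - (0.045615)(0.3012) - (0.298235)(0.065) = 0.04447557
    denominator = 1 - (0.045615)(0.065) - (0.298235)(0.3012) = 0.90720665
  phi_33 = 0.04447557 / 0.90720665 = 0.049.
Therefore phi_{33} = 0.0490.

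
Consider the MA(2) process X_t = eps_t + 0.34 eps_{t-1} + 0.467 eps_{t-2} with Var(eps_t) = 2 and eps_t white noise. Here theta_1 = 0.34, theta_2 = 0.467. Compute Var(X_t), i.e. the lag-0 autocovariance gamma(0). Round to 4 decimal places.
\gamma(0) = 2.6674

For an MA(q) process X_t = eps_t + sum_i theta_i eps_{t-i} with
Var(eps_t) = sigma^2, the variance is
  gamma(0) = sigma^2 * (1 + sum_i theta_i^2).
  sum_i theta_i^2 = (0.34)^2 + (0.467)^2 = 0.1156 + 0.218089 = 0.333689.
  gamma(0) = 2 * (1 + 0.333689) = 2 * 1.333689 = 2.667378, which rounds to 2.6674.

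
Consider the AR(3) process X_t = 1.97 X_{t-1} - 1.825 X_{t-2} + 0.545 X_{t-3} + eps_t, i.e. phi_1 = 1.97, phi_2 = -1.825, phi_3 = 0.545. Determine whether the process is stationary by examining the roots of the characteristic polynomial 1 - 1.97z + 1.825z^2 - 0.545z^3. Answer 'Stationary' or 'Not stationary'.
\text{Not stationary}

The AR(p) characteristic polynomial is P(z) = 1 - 1.97z + 1.825z^2 - 0.545z^3.
Stationarity requires all roots to lie outside the unit circle, i.e. |z| > 1 for every root.
Degree 3: look for a simple real root z0 first, then factor out (1 - z/z0) and solve the remaining quadratic.
Testing z0 = 2: P(2) = 1 + (-1.97)(2) + (1.825)(2)^2 + (-0.545)(2)^3
  = 1 + (-3.94) + (7.3) + (-4.36) = 0.  So z_0 = 2 is a root, |z_0| = 2.
Divide out the factor (1 - 0.5 z) = (1 - z/z0) (since 1/z0 = 0.5):
  P(z) = (1 - 0.5 z)(1 + (-1.47) z + (1.09) z^2)
  [check: z-coef -1.47 - (0.5) = -1.97; z^2-coef 1.09 - (0.5)(-1.47) = 1.825; z^3-coef -(0.5)(1.09) = -0.545.]
Remaining roots from the quadratic factor 1 + (-1.47) z + (1.09) z^2:
  Set 1 + (-1.47) z + (1.09) z^2 = 0, i.e. a z^2 + b z + c = 0 with a = 1.09, b = -1.47, c = 1.
  Discriminant D = b^2 - 4ac = (-1.47)^2 - 4*(1.09)*1 = 2.1609 - (4.36) = -2.1991.
  D < 0, so the roots are the complex-conjugate pair z = (-b +/- i sqrt(-D)) / (2a) = 0.6743 +/- 0.6802i.
  For a conjugate pair |z|^2 = z * conj(z) = (product of roots) = c/a = 1/(1.09) = 0.917431, so |z| = sqrt(0.917431) = 0.9578 for both roots.
Moduli of all roots: 2.0000, 0.9578, 0.9578.
All moduli strictly greater than 1? No.
Verdict: Not stationary.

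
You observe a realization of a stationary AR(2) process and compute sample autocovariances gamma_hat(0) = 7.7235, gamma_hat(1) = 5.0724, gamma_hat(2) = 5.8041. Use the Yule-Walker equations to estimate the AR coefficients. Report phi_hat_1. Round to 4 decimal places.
\hat\phi_{1} = 0.2870

The Yule-Walker equations for an AR(p) process read, in matrix form,
  Gamma_p phi = r_p,   with   (Gamma_p)_{ij} = gamma(|i - j|),
                       (r_p)_i = gamma(i),   i,j = 1..p.
Substitute the sample gammas (Toeplitz matrix and right-hand side of size 2):
  Gamma_p = [[7.7235, 5.0724], [5.0724, 7.7235]]
  r_p     = [5.0724, 5.8041]
Written out:
  7.7235 phi_1 + 5.0724 phi_2 = 5.0724
  5.0724 phi_1 + 7.7235 phi_2 = 5.8041
Solve by Cramer's rule:
  det = gamma(0)^2 - gamma(1)^2 = (7.7235)^2 - (5.0724)^2 = 59.65245225 - 25.72924176 = 33.92321049
  phi_hat_1 = [gamma(1) gamma(0) - gamma(1) gamma(2)] / det = [(5.0724)(7.7235) - (5.0724)(5.8041)] / 33.92321049 = 9.73596456 / 33.92321049 = 0.287
  phi_hat_2 = [gamma(0) gamma(2) - gamma(1)^2] / det = [(7.7235)(5.8041) - (5.0724)^2] / 33.92321049 = 19.09872459 / 33.92321049 = 0.563
So phi_hat = [0.2870, 0.5630].
Therefore phi_hat_1 = 0.2870.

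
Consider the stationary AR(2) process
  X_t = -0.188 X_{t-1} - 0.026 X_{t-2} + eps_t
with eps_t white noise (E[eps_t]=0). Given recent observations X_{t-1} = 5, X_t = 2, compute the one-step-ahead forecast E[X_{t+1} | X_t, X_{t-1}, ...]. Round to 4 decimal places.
E[X_{t+1} \mid \mathcal F_t] = -0.5060

For an AR(p) model X_t = c + sum_i phi_i X_{t-i} + eps_t, the
one-step-ahead conditional mean is
  E[X_{t+1} | X_t, ...] = c + sum_i phi_i X_{t+1-i}.
Substitute known values:
  E[X_{t+1} | ...] = (-0.188) * (2) + (-0.026) * (5)
                   = -0.5060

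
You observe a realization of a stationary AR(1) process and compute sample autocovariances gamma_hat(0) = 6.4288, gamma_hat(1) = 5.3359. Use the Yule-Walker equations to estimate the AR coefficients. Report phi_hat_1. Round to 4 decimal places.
\hat\phi_{1} = 0.8300

The Yule-Walker equations for an AR(p) process read, in matrix form,
  Gamma_p phi = r_p,   with   (Gamma_p)_{ij} = gamma(|i - j|),
                       (r_p)_i = gamma(i),   i,j = 1..p.
Substitute the sample gammas (Toeplitz matrix and right-hand side of size 1):
  Gamma_p = [[6.4288]]
  r_p     = [5.3359]
With p = 1 this is the single equation gamma(0) phi_1 = gamma(1):
  phi_hat_1 = gamma(1) / gamma(0) = 5.3359 / 6.4288 = 0.8300.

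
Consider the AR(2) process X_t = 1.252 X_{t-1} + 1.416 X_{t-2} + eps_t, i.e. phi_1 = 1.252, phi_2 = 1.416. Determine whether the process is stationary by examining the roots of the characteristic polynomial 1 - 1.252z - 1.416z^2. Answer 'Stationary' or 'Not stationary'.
\text{Not stationary}

The AR(p) characteristic polynomial is P(z) = 1 - 1.252z - 1.416z^2.
Stationarity requires all roots to lie outside the unit circle, i.e. |z| > 1 for every root.
Set 1 + (-1.252) z + (-1.416) z^2 = 0, i.e. a z^2 + b z + c = 0 with a = -1.416, b = -1.252, c = 1.
Discriminant D = b^2 - 4ac = (-1.252)^2 - 4*(-1.416)*1 = 1.567504 - (-5.664) = 7.231504.
D >= 0, so the roots are real: z = (-b +/- sqrt(D)) / (2a) = (1.252 +/- 2.689146) / (-2.832).
  z_1 = (1.252 + 2.689146) / (-2.832) = -1.3916,   |z_1| = 1.3916.
  z_2 = (1.252 - 2.689146) / (-2.832) = 0.5075,   |z_2| = 0.5075.
Moduli of all roots: 1.3916, 0.5075.
All moduli strictly greater than 1? No.
Verdict: Not stationary.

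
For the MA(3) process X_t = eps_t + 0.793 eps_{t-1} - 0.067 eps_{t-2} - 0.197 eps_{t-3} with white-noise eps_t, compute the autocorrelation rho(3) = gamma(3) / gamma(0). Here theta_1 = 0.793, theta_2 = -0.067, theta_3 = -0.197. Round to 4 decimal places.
\rho(3) = -0.1178

For an MA(q) process with theta_0 = 1, the autocovariance is
  gamma(k) = sigma^2 * sum_{i=0..q-k} theta_i * theta_{i+k},
and rho(k) = gamma(k) / gamma(0). Sigma^2 cancels.
  numerator   = (1)*(-0.197) = -0.197.
  denominator = (1)^2 + (0.793)^2 + (-0.067)^2 + (-0.197)^2 = 1.672147.
  rho(3) = -0.197 / 1.672147 = -0.1178.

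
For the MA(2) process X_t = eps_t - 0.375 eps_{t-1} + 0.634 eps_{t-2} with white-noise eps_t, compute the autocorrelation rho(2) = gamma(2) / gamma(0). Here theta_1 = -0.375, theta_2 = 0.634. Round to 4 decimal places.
\rho(2) = 0.4110

For an MA(q) process with theta_0 = 1, the autocovariance is
  gamma(k) = sigma^2 * sum_{i=0..q-k} theta_i * theta_{i+k},
and rho(k) = gamma(k) / gamma(0). Sigma^2 cancels.
  numerator   = (1)*(0.634) = 0.634.
  denominator = (1)^2 + (-0.375)^2 + (0.634)^2 = 1.542581.
  rho(2) = 0.634 / 1.542581 = 0.4110.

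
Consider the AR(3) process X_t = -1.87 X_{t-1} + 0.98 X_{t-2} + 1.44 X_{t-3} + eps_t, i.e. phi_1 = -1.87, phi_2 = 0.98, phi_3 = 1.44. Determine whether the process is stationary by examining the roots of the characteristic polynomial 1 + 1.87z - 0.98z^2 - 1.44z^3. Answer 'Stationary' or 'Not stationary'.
\text{Not stationary}

The AR(p) characteristic polynomial is P(z) = 1 + 1.87z - 0.98z^2 - 1.44z^3.
Stationarity requires all roots to lie outside the unit circle, i.e. |z| > 1 for every root.
Degree 3: look for a simple real root z0 first, then factor out (1 - z/z0) and solve the remaining quadratic.
Testing z0 = -0.5: P(-0.5) = 1 + (1.87)(-0.5) + (-0.98)(-0.5)^2 + (-1.44)(-0.5)^3
  = 1 + (-0.935) + (-0.245) + (0.18) = 0.  So z_0 = -0.5 is a root, |z_0| = 0.5.
Divide out the factor (1 + 2 z) = (1 - z/z0) (since 1/z0 = -2):
  P(z) = (1 + 2 z)(1 + (-0.13) z + (-0.72) z^2)
  [check: z-coef -0.13 - (-2) = 1.87; z^2-coef -0.72 - (-2)(-0.13) = -0.98; z^3-coef -(-2)(-0.72) = -1.44.]
Remaining roots from the quadratic factor 1 + (-0.13) z + (-0.72) z^2:
  Set 1 + (-0.13) z + (-0.72) z^2 = 0, i.e. a z^2 + b z + c = 0 with a = -0.72, b = -0.13, c = 1.
  Discriminant D = b^2 - 4ac = (-0.13)^2 - 4*(-0.72)*1 = 0.0169 - (-2.88) = 2.8969.
  D >= 0, so the roots are real: z = (-b +/- sqrt(D)) / (2a) = (0.13 +/- 1.702028) / (-1.44).
    z_1 = (0.13 + 1.702028) / (-1.44) = -1.2722,   |z_1| = 1.2722.
    z_2 = (0.13 - 1.702028) / (-1.44) = 1.0917,   |z_2| = 1.0917.
Moduli of all roots: 0.5000, 1.2722, 1.0917.
All moduli strictly greater than 1? No.
Verdict: Not stationary.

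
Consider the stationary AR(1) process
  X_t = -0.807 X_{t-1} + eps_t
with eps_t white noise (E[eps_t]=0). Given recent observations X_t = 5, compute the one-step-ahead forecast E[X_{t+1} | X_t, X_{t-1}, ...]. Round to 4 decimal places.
E[X_{t+1} \mid \mathcal F_t] = -4.0350

For an AR(p) model X_t = c + sum_i phi_i X_{t-i} + eps_t, the
one-step-ahead conditional mean is
  E[X_{t+1} | X_t, ...] = c + sum_i phi_i X_{t+1-i}.
Substitute known values:
  E[X_{t+1} | ...] = (-0.807) * (5)
                   = -4.0350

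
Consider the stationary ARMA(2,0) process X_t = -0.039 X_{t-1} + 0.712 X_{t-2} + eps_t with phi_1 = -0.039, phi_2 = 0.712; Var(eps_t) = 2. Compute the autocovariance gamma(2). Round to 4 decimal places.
\gamma(2) = 2.9639

Multiply the model equation by X_{t-k} and take expectations. With theta_0 = psi_0 = 1 and psi_j the MA(infinity) weights, this gives
  gamma(k) - sum_i phi_i gamma(k-i) = c_k,
  c_k = sigma^2 * sum_{j=k..q} theta_j psi_{j-k}   (c_k = 0 for k > q),
using gamma(-m) = gamma(m).
Pure AR (q = 0): c_0 = sigma^2 = 2, c_k = 0 for k >= 1.
Equations for k = 0, 1, 2 (AR order 2, c_2 = 0):
  (E0) gamma(0) = phi_1 gamma(1) + phi_2 gamma(2) + c_0
  (E1) gamma(1) = phi_1 gamma(0) + phi_2 gamma(1) + c_1
  (E2) gamma(2) = phi_1 gamma(1) + phi_2 gamma(0)
From (E1): gamma(1) = A gamma(0) + B with
  A = phi_1 / (1 - phi_2) = -0.039 / 0.288 = -0.135417,   B = c_1 / (1 - phi_2) = 0 / 0.288 = 0.
Insert (E2) into (E0): gamma(0) (1 - phi_2^2) = phi_1 (1 + phi_2) gamma(1) + c_0.
  phi_1 (1 + phi_2) = (-0.039)(1.712) = -0.066768,   1 - phi_2^2 = 0.493056.
Replace gamma(1) by A gamma(0) + B and collect gamma(0):
  gamma(0) [0.493056 - (-0.066768)(-0.135417)] = c_0 = 2
  gamma(0) * 0.484015 = 2
  gamma(0) = 2 / 0.484015 = 4.132108.
  gamma(1) = A gamma(0) = (-0.135417)(4.132108) = -0.559556.
  gamma(2) = phi_1 gamma(1) + phi_2 gamma(0) = (-0.039)(-0.559556) + (0.712)(4.132108) = 2.963883.
Therefore gamma(2) = 2.9639 (to 4 decimal places).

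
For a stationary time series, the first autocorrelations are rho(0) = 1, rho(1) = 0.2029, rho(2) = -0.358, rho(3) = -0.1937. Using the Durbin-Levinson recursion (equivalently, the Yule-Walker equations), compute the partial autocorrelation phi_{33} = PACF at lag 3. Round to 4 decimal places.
\phi_{33} = -0.0080

The PACF at lag k is phi_{kk}, the last component of the solution
to the Yule-Walker system G_k phi = r_k where
  (G_k)_{ij} = rho(|i - j|), (r_k)_i = rho(i), i,j = 1..k.
Equivalently, Durbin-Levinson gives phi_{kk} iteratively:
  phi_{11} = rho(1)
  phi_{kk} = [rho(k) - sum_{j=1..k-1} phi_{k-1,j} rho(k-j)]
            / [1 - sum_{j=1..k-1} phi_{k-1,j} rho(j)],
  phi_{k,j} = phi_{k-1,j} - phi_{kk} phi_{k-1,k-j},  j = 1..k-1.
Step k = 1:
  phi_11 = rho(1) = 0.2029.
Step k = 2:
  phi_22 = [rho(2) - phi_11 rho(1)] / [1 - phi_11 rho(1)] = [-0.358 - (0.2029)(0.2029)] / [1 - (0.2029)(0.2029)]
         = -0.39916841 / 0.95883159 = -0.416307.
  Update: phi_21 = phi_11 - phi_22 phi_11 = 0.2029 - (-0.416307)(0.2029) = 0.287369.
Step k = 3:
  phi_33 = [rho(3) - phi_21 rho(2) - phi_22 rho(1)] / [1 - phi_21 rho(1) - phi_22 rho(2)]
    numerator   = -0.1937 - (0.287369)(-0.358) - (-0.416307)(0.2029) = -0.00635329
    denominator = 1 - (0.287369)(0.2029) - (-0.416307)(-0.358) = 0.79265494
  phi_33 = -0.00635329 / 0.79265494 = -0.008.
Therefore phi_{33} = -0.0080.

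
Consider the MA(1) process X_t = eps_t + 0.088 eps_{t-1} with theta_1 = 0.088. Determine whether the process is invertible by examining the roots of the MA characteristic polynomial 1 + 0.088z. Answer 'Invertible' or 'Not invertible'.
\text{Invertible}

The MA(q) characteristic polynomial is P(z) = 1 + 0.088z.
Invertibility requires all roots to lie outside the unit circle, i.e. |z| > 1 for every root.
This is linear in z: 1 + (0.088) z = 0  =>  z = -1/(0.088) = -11.363636,  |z| = 11.363636.
Moduli of all roots: 11.3636.
All moduli strictly greater than 1? Yes.
Verdict: Invertible.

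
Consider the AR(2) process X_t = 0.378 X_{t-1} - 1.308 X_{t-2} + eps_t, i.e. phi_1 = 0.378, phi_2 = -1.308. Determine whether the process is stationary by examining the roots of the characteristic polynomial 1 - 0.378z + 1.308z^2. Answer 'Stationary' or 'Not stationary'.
\text{Not stationary}

The AR(p) characteristic polynomial is P(z) = 1 - 0.378z + 1.308z^2.
Stationarity requires all roots to lie outside the unit circle, i.e. |z| > 1 for every root.
Set 1 + (-0.378) z + (1.308) z^2 = 0, i.e. a z^2 + b z + c = 0 with a = 1.308, b = -0.378, c = 1.
Discriminant D = b^2 - 4ac = (-0.378)^2 - 4*(1.308)*1 = 0.142884 - (5.232) = -5.089116.
D < 0, so the roots are the complex-conjugate pair z = (-b +/- i sqrt(-D)) / (2a) = 0.1445 +/- 0.8623i.
For a conjugate pair |z|^2 = z * conj(z) = (product of roots) = c/a = 1/(1.308) = 0.764526, so |z| = sqrt(0.764526) = 0.8744 for both roots.
Moduli of all roots: 0.8744, 0.8744.
All moduli strictly greater than 1? No.
Verdict: Not stationary.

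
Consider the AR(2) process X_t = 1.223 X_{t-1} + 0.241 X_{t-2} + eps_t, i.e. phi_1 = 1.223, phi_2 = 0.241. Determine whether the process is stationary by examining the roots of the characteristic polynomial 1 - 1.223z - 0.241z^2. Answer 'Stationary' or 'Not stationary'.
\text{Not stationary}

The AR(p) characteristic polynomial is P(z) = 1 - 1.223z - 0.241z^2.
Stationarity requires all roots to lie outside the unit circle, i.e. |z| > 1 for every root.
Set 1 + (-1.223) z + (-0.241) z^2 = 0, i.e. a z^2 + b z + c = 0 with a = -0.241, b = -1.223, c = 1.
Discriminant D = b^2 - 4ac = (-1.223)^2 - 4*(-0.241)*1 = 1.495729 - (-0.964) = 2.459729.
D >= 0, so the roots are real: z = (-b +/- sqrt(D)) / (2a) = (1.223 +/- 1.568352) / (-0.482).
  z_1 = (1.223 + 1.568352) / (-0.482) = -5.7912,   |z_1| = 5.7912.
  z_2 = (1.223 - 1.568352) / (-0.482) = 0.7165,   |z_2| = 0.7165.
Moduli of all roots: 5.7912, 0.7165.
All moduli strictly greater than 1? No.
Verdict: Not stationary.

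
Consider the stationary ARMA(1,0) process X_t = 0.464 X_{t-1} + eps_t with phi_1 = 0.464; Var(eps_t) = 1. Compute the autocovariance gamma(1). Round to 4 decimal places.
\gamma(1) = 0.5913

Multiply the model equation by X_{t-k} and take expectations. With theta_0 = psi_0 = 1 and psi_j the MA(infinity) weights, this gives
  gamma(k) - sum_i phi_i gamma(k-i) = c_k,
  c_k = sigma^2 * sum_{j=k..q} theta_j psi_{j-k}   (c_k = 0 for k > q),
using gamma(-m) = gamma(m).
Pure AR (q = 0): c_0 = sigma^2 = 1, c_k = 0 for k >= 1.
Equations for k = 0 and k = 1 (AR order 1):
  gamma(0) = phi_1 gamma(1) + c_0
  gamma(1) = phi_1 gamma(0) + c_1
Substituting the second into the first: gamma(0) (1 - phi_1^2) = c_0 + phi_1 c_1, so
  gamma(0) = c_0 / (1 - phi_1^2) = 1 / (1 - (0.464)^2) = 1 / 0.784704 = 1.274366.
  gamma(1) = phi_1 gamma(0) = (0.464)(1.274366) = 0.591306.
Therefore gamma(1) = 0.5913 (to 4 decimal places).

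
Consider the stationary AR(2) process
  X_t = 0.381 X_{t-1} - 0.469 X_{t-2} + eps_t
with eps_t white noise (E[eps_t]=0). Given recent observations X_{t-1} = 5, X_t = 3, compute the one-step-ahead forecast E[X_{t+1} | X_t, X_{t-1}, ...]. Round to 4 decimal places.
E[X_{t+1} \mid \mathcal F_t] = -1.2020

For an AR(p) model X_t = c + sum_i phi_i X_{t-i} + eps_t, the
one-step-ahead conditional mean is
  E[X_{t+1} | X_t, ...] = c + sum_i phi_i X_{t+1-i}.
Substitute known values:
  E[X_{t+1} | ...] = (0.381) * (3) + (-0.469) * (5)
                   = -1.2020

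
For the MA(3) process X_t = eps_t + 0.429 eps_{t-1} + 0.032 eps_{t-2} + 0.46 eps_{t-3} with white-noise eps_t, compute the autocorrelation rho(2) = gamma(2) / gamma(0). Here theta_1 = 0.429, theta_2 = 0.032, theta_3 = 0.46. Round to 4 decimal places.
\rho(2) = 0.1642

For an MA(q) process with theta_0 = 1, the autocovariance is
  gamma(k) = sigma^2 * sum_{i=0..q-k} theta_i * theta_{i+k},
and rho(k) = gamma(k) / gamma(0). Sigma^2 cancels.
  numerator   = (1)*(0.032) + (0.429)*(0.46) = 0.22934.
  denominator = (1)^2 + (0.429)^2 + (0.032)^2 + (0.46)^2 = 1.396665.
  rho(2) = 0.22934 / 1.396665 = 0.1642.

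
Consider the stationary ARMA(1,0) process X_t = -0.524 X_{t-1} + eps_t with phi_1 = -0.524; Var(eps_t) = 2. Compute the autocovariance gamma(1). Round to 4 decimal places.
\gamma(1) = -1.4447

Multiply the model equation by X_{t-k} and take expectations. With theta_0 = psi_0 = 1 and psi_j the MA(infinity) weights, this gives
  gamma(k) - sum_i phi_i gamma(k-i) = c_k,
  c_k = sigma^2 * sum_{j=k..q} theta_j psi_{j-k}   (c_k = 0 for k > q),
using gamma(-m) = gamma(m).
Pure AR (q = 0): c_0 = sigma^2 = 2, c_k = 0 for k >= 1.
Equations for k = 0 and k = 1 (AR order 1):
  gamma(0) = phi_1 gamma(1) + c_0
  gamma(1) = phi_1 gamma(0) + c_1
Substituting the second into the first: gamma(0) (1 - phi_1^2) = c_0 + phi_1 c_1, so
  gamma(0) = c_0 / (1 - phi_1^2) = 2 / (1 - (-0.524)^2) = 2 / 0.725424 = 2.757008.
  gamma(1) = phi_1 gamma(0) = (-0.524)(2.757008) = -1.444672.
Therefore gamma(1) = -1.4447 (to 4 decimal places).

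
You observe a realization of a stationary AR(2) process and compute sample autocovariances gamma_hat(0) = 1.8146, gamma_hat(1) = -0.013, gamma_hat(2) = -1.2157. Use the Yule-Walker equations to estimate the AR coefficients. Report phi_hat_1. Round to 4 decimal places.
\hat\phi_{1} = -0.0120

The Yule-Walker equations for an AR(p) process read, in matrix form,
  Gamma_p phi = r_p,   with   (Gamma_p)_{ij} = gamma(|i - j|),
                       (r_p)_i = gamma(i),   i,j = 1..p.
Substitute the sample gammas (Toeplitz matrix and right-hand side of size 2):
  Gamma_p = [[1.8146, -0.013], [-0.013, 1.8146]]
  r_p     = [-0.013, -1.2157]
Written out:
  1.8146 phi_1 - 0.013 phi_2 = -0.013
  -0.013 phi_1 + 1.8146 phi_2 = -1.2157
Solve by Cramer's rule:
  det = gamma(0)^2 - gamma(1)^2 = (1.8146)^2 - (-0.013)^2 = 3.29277316 - 0.000169 = 3.29260416
  phi_hat_1 = [gamma(1) gamma(0) - gamma(1) gamma(2)] / det = [(-0.013)(1.8146) - (-0.013)(-1.2157)] / 3.29260416 = -0.0393939 / 3.29260416 = -0.012
  phi_hat_2 = [gamma(0) gamma(2) - gamma(1)^2] / det = [(1.8146)(-1.2157) - (-0.013)^2] / 3.29260416 = -2.20617822 / 3.29260416 = -0.67
So phi_hat = [-0.0120, -0.6700].
Therefore phi_hat_1 = -0.0120.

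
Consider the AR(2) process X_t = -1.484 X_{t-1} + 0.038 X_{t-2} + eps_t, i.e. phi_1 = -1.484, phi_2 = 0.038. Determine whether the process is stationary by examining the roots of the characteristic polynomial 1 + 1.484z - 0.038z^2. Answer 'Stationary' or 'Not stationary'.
\text{Not stationary}

The AR(p) characteristic polynomial is P(z) = 1 + 1.484z - 0.038z^2.
Stationarity requires all roots to lie outside the unit circle, i.e. |z| > 1 for every root.
Set 1 + (1.484) z + (-0.038) z^2 = 0, i.e. a z^2 + b z + c = 0 with a = -0.038, b = 1.484, c = 1.
Discriminant D = b^2 - 4ac = (1.484)^2 - 4*(-0.038)*1 = 2.202256 - (-0.152) = 2.354256.
D >= 0, so the roots are real: z = (-b +/- sqrt(D)) / (2a) = (-1.484 +/- 1.534358) / (-0.076).
  z_1 = (-1.484 + 1.534358) / (-0.076) = -0.6626,   |z_1| = 0.6626.
  z_2 = (-1.484 - 1.534358) / (-0.076) = 39.7152,   |z_2| = 39.7152.
Moduli of all roots: 0.6626, 39.7152.
All moduli strictly greater than 1? No.
Verdict: Not stationary.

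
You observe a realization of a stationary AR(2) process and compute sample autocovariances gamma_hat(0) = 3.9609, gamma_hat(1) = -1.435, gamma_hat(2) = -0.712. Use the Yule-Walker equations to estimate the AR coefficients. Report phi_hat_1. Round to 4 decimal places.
\hat\phi_{1} = -0.4920

The Yule-Walker equations for an AR(p) process read, in matrix form,
  Gamma_p phi = r_p,   with   (Gamma_p)_{ij} = gamma(|i - j|),
                       (r_p)_i = gamma(i),   i,j = 1..p.
Substitute the sample gammas (Toeplitz matrix and right-hand side of size 2):
  Gamma_p = [[3.9609, -1.435], [-1.435, 3.9609]]
  r_p     = [-1.435, -0.712]
Written out:
  3.9609 phi_1 - 1.435 phi_2 = -1.435
  -1.435 phi_1 + 3.9609 phi_2 = -0.712
Solve by Cramer's rule:
  det = gamma(0)^2 - gamma(1)^2 = (3.9609)^2 - (-1.435)^2 = 15.68872881 - 2.059225 = 13.62950381
  phi_hat_1 = [gamma(1) gamma(0) - gamma(1) gamma(2)] / det = [(-1.435)(3.9609) - (-1.435)(-0.712)] / 13.62950381 = -6.7056115 / 13.62950381 = -0.492
  phi_hat_2 = [gamma(0) gamma(2) - gamma(1)^2] / det = [(3.9609)(-0.712) - (-1.435)^2] / 13.62950381 = -4.8793858 / 13.62950381 = -0.358
So phi_hat = [-0.4920, -0.3580].
Therefore phi_hat_1 = -0.4920.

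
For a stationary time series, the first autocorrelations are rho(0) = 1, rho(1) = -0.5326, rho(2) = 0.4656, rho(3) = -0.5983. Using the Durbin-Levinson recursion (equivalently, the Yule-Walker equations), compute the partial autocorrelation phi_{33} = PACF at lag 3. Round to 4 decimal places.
\phi_{33} = -0.4149

The PACF at lag k is phi_{kk}, the last component of the solution
to the Yule-Walker system G_k phi = r_k where
  (G_k)_{ij} = rho(|i - j|), (r_k)_i = rho(i), i,j = 1..k.
Equivalently, Durbin-Levinson gives phi_{kk} iteratively:
  phi_{11} = rho(1)
  phi_{kk} = [rho(k) - sum_{j=1..k-1} phi_{k-1,j} rho(k-j)]
            / [1 - sum_{j=1..k-1} phi_{k-1,j} rho(j)],
  phi_{k,j} = phi_{k-1,j} - phi_{kk} phi_{k-1,k-j},  j = 1..k-1.
Step k = 1:
  phi_11 = rho(1) = -0.5326.
Step k = 2:
  phi_22 = [rho(2) - phi_11 rho(1)] / [1 - phi_11 rho(1)] = [0.4656 - (-0.5326)(-0.5326)] / [1 - (-0.5326)(-0.5326)]
         = 0.18193724 / 0.71633724 = 0.253983.
  Update: phi_21 = phi_11 - phi_22 phi_11 = -0.5326 - (0.253983)(-0.5326) = -0.397329.
Step k = 3:
  phi_33 = [rho(3) - phi_21 rho(2) - phi_22 rho(1)] / [1 - phi_21 rho(1) - phi_22 rho(2)]
    numerator   = -0.5983 - (-0.397329)(0.4656) - (0.253983)(-0.5326) = -0.27803253
    denominator = 1 - (-0.397329)(-0.5326) - (0.253983)(0.4656) = 0.67012834
  phi_33 = -0.27803253 / 0.67012834 = -0.4149.
Therefore phi_{33} = -0.4149.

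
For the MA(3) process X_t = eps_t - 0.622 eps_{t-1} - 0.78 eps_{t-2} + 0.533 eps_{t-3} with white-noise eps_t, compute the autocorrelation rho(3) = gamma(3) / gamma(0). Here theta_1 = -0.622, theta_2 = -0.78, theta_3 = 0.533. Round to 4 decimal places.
\rho(3) = 0.2338

For an MA(q) process with theta_0 = 1, the autocovariance is
  gamma(k) = sigma^2 * sum_{i=0..q-k} theta_i * theta_{i+k},
and rho(k) = gamma(k) / gamma(0). Sigma^2 cancels.
  numerator   = (1)*(0.533) = 0.533.
  denominator = (1)^2 + (-0.622)^2 + (-0.78)^2 + (0.533)^2 = 2.279373.
  rho(3) = 0.533 / 2.279373 = 0.2338.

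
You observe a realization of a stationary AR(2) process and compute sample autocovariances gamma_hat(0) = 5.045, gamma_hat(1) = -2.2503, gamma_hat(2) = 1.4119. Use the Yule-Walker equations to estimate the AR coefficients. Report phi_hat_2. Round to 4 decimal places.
\hat\phi_{2} = 0.1010

The Yule-Walker equations for an AR(p) process read, in matrix form,
  Gamma_p phi = r_p,   with   (Gamma_p)_{ij} = gamma(|i - j|),
                       (r_p)_i = gamma(i),   i,j = 1..p.
Substitute the sample gammas (Toeplitz matrix and right-hand side of size 2):
  Gamma_p = [[5.045, -2.2503], [-2.2503, 5.045]]
  r_p     = [-2.2503, 1.4119]
Written out:
  5.045 phi_1 - 2.2503 phi_2 = -2.2503
  -2.2503 phi_1 + 5.045 phi_2 = 1.4119
Solve by Cramer's rule:
  det = gamma(0)^2 - gamma(1)^2 = (5.045)^2 - (-2.2503)^2 = 25.452025 - 5.06385009 = 20.38817491
  phi_hat_1 = [gamma(1) gamma(0) - gamma(1) gamma(2)] / det = [(-2.2503)(5.045) - (-2.2503)(1.4119)] / 20.38817491 = -8.17556493 / 20.38817491 = -0.401
  phi_hat_2 = [gamma(0) gamma(2) - gamma(1)^2] / det = [(5.045)(1.4119) - (-2.2503)^2] / 20.38817491 = 2.05918541 / 20.38817491 = 0.101
So phi_hat = [-0.4010, 0.1010].
Therefore phi_hat_2 = 0.1010.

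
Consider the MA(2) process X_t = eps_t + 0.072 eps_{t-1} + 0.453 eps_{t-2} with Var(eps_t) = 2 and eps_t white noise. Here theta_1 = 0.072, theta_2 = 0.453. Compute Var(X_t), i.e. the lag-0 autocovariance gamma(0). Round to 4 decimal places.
\gamma(0) = 2.4208

For an MA(q) process X_t = eps_t + sum_i theta_i eps_{t-i} with
Var(eps_t) = sigma^2, the variance is
  gamma(0) = sigma^2 * (1 + sum_i theta_i^2).
  sum_i theta_i^2 = (0.072)^2 + (0.453)^2 = 0.005184 + 0.205209 = 0.210393.
  gamma(0) = 2 * (1 + 0.210393) = 2 * 1.210393 = 2.420786, which rounds to 2.4208.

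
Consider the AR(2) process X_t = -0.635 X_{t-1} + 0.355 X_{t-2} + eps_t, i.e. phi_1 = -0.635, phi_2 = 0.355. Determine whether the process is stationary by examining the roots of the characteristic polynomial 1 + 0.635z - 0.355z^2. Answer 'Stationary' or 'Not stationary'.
\text{Stationary}

The AR(p) characteristic polynomial is P(z) = 1 + 0.635z - 0.355z^2.
Stationarity requires all roots to lie outside the unit circle, i.e. |z| > 1 for every root.
Set 1 + (0.635) z + (-0.355) z^2 = 0, i.e. a z^2 + b z + c = 0 with a = -0.355, b = 0.635, c = 1.
Discriminant D = b^2 - 4ac = (0.635)^2 - 4*(-0.355)*1 = 0.403225 - (-1.42) = 1.823225.
D >= 0, so the roots are real: z = (-b +/- sqrt(D)) / (2a) = (-0.635 +/- 1.350268) / (-0.71).
  z_1 = (-0.635 + 1.350268) / (-0.71) = -1.0074,   |z_1| = 1.0074.
  z_2 = (-0.635 - 1.350268) / (-0.71) = 2.7962,   |z_2| = 2.7962.
Moduli of all roots: 1.0074, 2.7962.
All moduli strictly greater than 1? Yes.
Verdict: Stationary.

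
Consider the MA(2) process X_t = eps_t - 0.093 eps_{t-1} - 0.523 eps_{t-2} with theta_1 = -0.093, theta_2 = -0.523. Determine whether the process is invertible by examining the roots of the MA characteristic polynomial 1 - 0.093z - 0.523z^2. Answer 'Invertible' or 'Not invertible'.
\text{Invertible}

The MA(q) characteristic polynomial is P(z) = 1 - 0.093z - 0.523z^2.
Invertibility requires all roots to lie outside the unit circle, i.e. |z| > 1 for every root.
Set 1 + (-0.093) z + (-0.523) z^2 = 0, i.e. a z^2 + b z + c = 0 with a = -0.523, b = -0.093, c = 1.
Discriminant D = b^2 - 4ac = (-0.093)^2 - 4*(-0.523)*1 = 0.008649 - (-2.092) = 2.100649.
D >= 0, so the roots are real: z = (-b +/- sqrt(D)) / (2a) = (0.093 +/- 1.449362) / (-1.046).
  z_1 = (0.093 + 1.449362) / (-1.046) = -1.4745,   |z_1| = 1.4745.
  z_2 = (0.093 - 1.449362) / (-1.046) = 1.2967,   |z_2| = 1.2967.
Moduli of all roots: 1.4745, 1.2967.
All moduli strictly greater than 1? Yes.
Verdict: Invertible.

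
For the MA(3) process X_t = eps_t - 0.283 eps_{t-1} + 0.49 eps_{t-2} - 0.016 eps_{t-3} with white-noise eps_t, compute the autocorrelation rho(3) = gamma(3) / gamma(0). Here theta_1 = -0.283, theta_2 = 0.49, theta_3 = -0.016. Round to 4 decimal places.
\rho(3) = -0.0121

For an MA(q) process with theta_0 = 1, the autocovariance is
  gamma(k) = sigma^2 * sum_{i=0..q-k} theta_i * theta_{i+k},
and rho(k) = gamma(k) / gamma(0). Sigma^2 cancels.
  numerator   = (1)*(-0.016) = -0.016.
  denominator = (1)^2 + (-0.283)^2 + (0.49)^2 + (-0.016)^2 = 1.320445.
  rho(3) = -0.016 / 1.320445 = -0.0121.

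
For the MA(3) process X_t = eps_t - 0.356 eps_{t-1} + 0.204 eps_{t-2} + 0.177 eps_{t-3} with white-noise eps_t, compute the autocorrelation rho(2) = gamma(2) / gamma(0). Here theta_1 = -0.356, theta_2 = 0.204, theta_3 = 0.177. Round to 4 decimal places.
\rho(2) = 0.1175

For an MA(q) process with theta_0 = 1, the autocovariance is
  gamma(k) = sigma^2 * sum_{i=0..q-k} theta_i * theta_{i+k},
and rho(k) = gamma(k) / gamma(0). Sigma^2 cancels.
  numerator   = (1)*(0.204) + (-0.356)*(0.177) = 0.140988.
  denominator = (1)^2 + (-0.356)^2 + (0.204)^2 + (0.177)^2 = 1.199681.
  rho(2) = 0.140988 / 1.199681 = 0.1175.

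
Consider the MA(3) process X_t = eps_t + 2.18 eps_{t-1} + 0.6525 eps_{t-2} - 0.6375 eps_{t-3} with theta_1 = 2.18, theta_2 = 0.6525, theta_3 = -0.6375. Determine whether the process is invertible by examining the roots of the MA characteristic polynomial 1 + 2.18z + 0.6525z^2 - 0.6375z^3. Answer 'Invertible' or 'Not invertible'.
\text{Not invertible}

The MA(q) characteristic polynomial is P(z) = 1 + 2.18z + 0.6525z^2 - 0.6375z^3.
Invertibility requires all roots to lie outside the unit circle, i.e. |z| > 1 for every root.
Degree 3: look for a simple real root z0 first, then factor out (1 - z/z0) and solve the remaining quadratic.
Testing z0 = -0.8: P(-0.8) = 1 + (2.18)(-0.8) + (0.6525)(-0.8)^2 + (-0.6375)(-0.8)^3
  = 1 + (-1.744) + (0.4176) + (0.3264) = 0.  So z_0 = -0.8 is a root, |z_0| = 0.8.
Divide out the factor (1 + 1.25 z) = (1 - z/z0) (since 1/z0 = -1.25):
  P(z) = (1 + 1.25 z)(1 + (0.93) z + (-0.51) z^2)
  [check: z-coef 0.93 - (-1.25) = 2.18; z^2-coef -0.51 - (-1.25)(0.93) = 0.6525; z^3-coef -(-1.25)(-0.51) = -0.6375.]
Remaining roots from the quadratic factor 1 + (0.93) z + (-0.51) z^2:
  Set 1 + (0.93) z + (-0.51) z^2 = 0, i.e. a z^2 + b z + c = 0 with a = -0.51, b = 0.93, c = 1.
  Discriminant D = b^2 - 4ac = (0.93)^2 - 4*(-0.51)*1 = 0.8649 - (-2.04) = 2.9049.
  D >= 0, so the roots are real: z = (-b +/- sqrt(D)) / (2a) = (-0.93 +/- 1.704377) / (-1.02).
    z_1 = (-0.93 + 1.704377) / (-1.02) = -0.7592,   |z_1| = 0.7592.
    z_2 = (-0.93 - 1.704377) / (-1.02) = 2.5827,   |z_2| = 2.5827.
Moduli of all roots: 0.8000, 0.7592, 2.5827.
All moduli strictly greater than 1? No.
Verdict: Not invertible.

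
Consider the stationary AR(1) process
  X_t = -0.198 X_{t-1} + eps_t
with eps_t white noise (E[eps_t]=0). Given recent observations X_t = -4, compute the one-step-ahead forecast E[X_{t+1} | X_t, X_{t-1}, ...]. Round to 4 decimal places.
E[X_{t+1} \mid \mathcal F_t] = 0.7920

For an AR(p) model X_t = c + sum_i phi_i X_{t-i} + eps_t, the
one-step-ahead conditional mean is
  E[X_{t+1} | X_t, ...] = c + sum_i phi_i X_{t+1-i}.
Substitute known values:
  E[X_{t+1} | ...] = (-0.198) * (-4)
                   = 0.7920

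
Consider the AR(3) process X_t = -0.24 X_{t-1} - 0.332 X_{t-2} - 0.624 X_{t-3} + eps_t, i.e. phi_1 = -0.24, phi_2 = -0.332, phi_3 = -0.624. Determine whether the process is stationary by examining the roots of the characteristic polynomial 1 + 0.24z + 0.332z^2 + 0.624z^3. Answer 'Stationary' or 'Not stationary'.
\text{Stationary}

The AR(p) characteristic polynomial is P(z) = 1 + 0.24z + 0.332z^2 + 0.624z^3.
Stationarity requires all roots to lie outside the unit circle, i.e. |z| > 1 for every root.
Degree 3: look for a simple real root z0 first, then factor out (1 - z/z0) and solve the remaining quadratic.
Testing z0 = -1.25: P(-1.25) = 1 + (0.24)(-1.25) + (0.332)(-1.25)^2 + (0.624)(-1.25)^3
  = 1 + (-0.3) + (0.51875) + (-1.21875) = 0.  So z_0 = -1.25 is a root, |z_0| = 1.25.
Divide out the factor (1 + 0.8 z) = (1 - z/z0) (since 1/z0 = -0.8):
  P(z) = (1 + 0.8 z)(1 + (-0.56) z + (0.78) z^2)
  [check: z-coef -0.56 - (-0.8) = 0.24; z^2-coef 0.78 - (-0.8)(-0.56) = 0.332; z^3-coef -(-0.8)(0.78) = 0.624.]
Remaining roots from the quadratic factor 1 + (-0.56) z + (0.78) z^2:
  Set 1 + (-0.56) z + (0.78) z^2 = 0, i.e. a z^2 + b z + c = 0 with a = 0.78, b = -0.56, c = 1.
  Discriminant D = b^2 - 4ac = (-0.56)^2 - 4*(0.78)*1 = 0.3136 - (3.12) = -2.8064.
  D < 0, so the roots are the complex-conjugate pair z = (-b +/- i sqrt(-D)) / (2a) = 0.359 +/- 1.0739i.
  For a conjugate pair |z|^2 = z * conj(z) = (product of roots) = c/a = 1/(0.78) = 1.282051, so |z| = sqrt(1.282051) = 1.1323 for both roots.
Moduli of all roots: 1.2500, 1.1323, 1.1323.
All moduli strictly greater than 1? Yes.
Verdict: Stationary.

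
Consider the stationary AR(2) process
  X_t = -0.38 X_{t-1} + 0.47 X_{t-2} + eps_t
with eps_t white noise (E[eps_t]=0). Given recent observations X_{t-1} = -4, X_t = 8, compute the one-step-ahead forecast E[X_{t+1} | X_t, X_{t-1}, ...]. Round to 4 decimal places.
E[X_{t+1} \mid \mathcal F_t] = -4.9200

For an AR(p) model X_t = c + sum_i phi_i X_{t-i} + eps_t, the
one-step-ahead conditional mean is
  E[X_{t+1} | X_t, ...] = c + sum_i phi_i X_{t+1-i}.
Substitute known values:
  E[X_{t+1} | ...] = (-0.38) * (8) + (0.47) * (-4)
                   = -4.9200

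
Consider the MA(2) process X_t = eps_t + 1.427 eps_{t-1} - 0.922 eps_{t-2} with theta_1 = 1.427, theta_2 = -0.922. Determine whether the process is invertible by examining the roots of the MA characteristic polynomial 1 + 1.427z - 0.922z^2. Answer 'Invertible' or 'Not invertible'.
\text{Not invertible}

The MA(q) characteristic polynomial is P(z) = 1 + 1.427z - 0.922z^2.
Invertibility requires all roots to lie outside the unit circle, i.e. |z| > 1 for every root.
Set 1 + (1.427) z + (-0.922) z^2 = 0, i.e. a z^2 + b z + c = 0 with a = -0.922, b = 1.427, c = 1.
Discriminant D = b^2 - 4ac = (1.427)^2 - 4*(-0.922)*1 = 2.036329 - (-3.688) = 5.724329.
D >= 0, so the roots are real: z = (-b +/- sqrt(D)) / (2a) = (-1.427 +/- 2.392557) / (-1.844).
  z_1 = (-1.427 + 2.392557) / (-1.844) = -0.5236,   |z_1| = 0.5236.
  z_2 = (-1.427 - 2.392557) / (-1.844) = 2.0713,   |z_2| = 2.0713.
Moduli of all roots: 0.5236, 2.0713.
All moduli strictly greater than 1? No.
Verdict: Not invertible.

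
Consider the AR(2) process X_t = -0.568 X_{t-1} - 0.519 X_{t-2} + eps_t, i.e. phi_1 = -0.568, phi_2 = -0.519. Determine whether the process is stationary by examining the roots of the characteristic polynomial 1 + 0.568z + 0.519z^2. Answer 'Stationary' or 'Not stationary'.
\text{Stationary}

The AR(p) characteristic polynomial is P(z) = 1 + 0.568z + 0.519z^2.
Stationarity requires all roots to lie outside the unit circle, i.e. |z| > 1 for every root.
Set 1 + (0.568) z + (0.519) z^2 = 0, i.e. a z^2 + b z + c = 0 with a = 0.519, b = 0.568, c = 1.
Discriminant D = b^2 - 4ac = (0.568)^2 - 4*(0.519)*1 = 0.322624 - (2.076) = -1.753376.
D < 0, so the roots are the complex-conjugate pair z = (-b +/- i sqrt(-D)) / (2a) = -0.5472 +/- 1.2757i.
For a conjugate pair |z|^2 = z * conj(z) = (product of roots) = c/a = 1/(0.519) = 1.926782, so |z| = sqrt(1.926782) = 1.3881 for both roots.
Moduli of all roots: 1.3881, 1.3881.
All moduli strictly greater than 1? Yes.
Verdict: Stationary.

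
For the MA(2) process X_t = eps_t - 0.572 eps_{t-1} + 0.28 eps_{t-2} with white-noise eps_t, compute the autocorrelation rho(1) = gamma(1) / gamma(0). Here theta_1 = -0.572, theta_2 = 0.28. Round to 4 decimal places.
\rho(1) = -0.5209

For an MA(q) process with theta_0 = 1, the autocovariance is
  gamma(k) = sigma^2 * sum_{i=0..q-k} theta_i * theta_{i+k},
and rho(k) = gamma(k) / gamma(0). Sigma^2 cancels.
  numerator   = (1)*(-0.572) + (-0.572)*(0.28) = -0.73216.
  denominator = (1)^2 + (-0.572)^2 + (0.28)^2 = 1.405584.
  rho(1) = -0.73216 / 1.405584 = -0.5209.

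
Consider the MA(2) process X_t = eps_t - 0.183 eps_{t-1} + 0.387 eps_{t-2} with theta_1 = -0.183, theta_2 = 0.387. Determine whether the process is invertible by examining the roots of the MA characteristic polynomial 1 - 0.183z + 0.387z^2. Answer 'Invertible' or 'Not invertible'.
\text{Invertible}

The MA(q) characteristic polynomial is P(z) = 1 - 0.183z + 0.387z^2.
Invertibility requires all roots to lie outside the unit circle, i.e. |z| > 1 for every root.
Set 1 + (-0.183) z + (0.387) z^2 = 0, i.e. a z^2 + b z + c = 0 with a = 0.387, b = -0.183, c = 1.
Discriminant D = b^2 - 4ac = (-0.183)^2 - 4*(0.387)*1 = 0.033489 - (1.548) = -1.514511.
D < 0, so the roots are the complex-conjugate pair z = (-b +/- i sqrt(-D)) / (2a) = 0.2364 +/- 1.59i.
For a conjugate pair |z|^2 = z * conj(z) = (product of roots) = c/a = 1/(0.387) = 2.583979, so |z| = sqrt(2.583979) = 1.6075 for both roots.
Moduli of all roots: 1.6075, 1.6075.
All moduli strictly greater than 1? Yes.
Verdict: Invertible.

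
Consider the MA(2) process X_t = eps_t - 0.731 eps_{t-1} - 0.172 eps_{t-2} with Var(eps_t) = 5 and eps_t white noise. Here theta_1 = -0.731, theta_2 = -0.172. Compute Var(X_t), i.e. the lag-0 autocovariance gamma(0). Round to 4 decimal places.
\gamma(0) = 7.8197

For an MA(q) process X_t = eps_t + sum_i theta_i eps_{t-i} with
Var(eps_t) = sigma^2, the variance is
  gamma(0) = sigma^2 * (1 + sum_i theta_i^2).
  sum_i theta_i^2 = (-0.731)^2 + (-0.172)^2 = 0.534361 + 0.029584 = 0.563945.
  gamma(0) = 5 * (1 + 0.563945) = 5 * 1.563945 = 7.819725, which rounds to 7.8197.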